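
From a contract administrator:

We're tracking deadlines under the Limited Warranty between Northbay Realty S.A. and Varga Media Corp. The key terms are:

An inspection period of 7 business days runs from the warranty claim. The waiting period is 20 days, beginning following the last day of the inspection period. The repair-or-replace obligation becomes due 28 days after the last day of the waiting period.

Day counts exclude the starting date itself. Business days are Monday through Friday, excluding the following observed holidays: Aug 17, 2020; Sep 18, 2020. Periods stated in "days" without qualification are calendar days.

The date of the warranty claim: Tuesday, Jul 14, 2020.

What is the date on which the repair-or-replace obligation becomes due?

Sep 9, 2020

The last day of the inspection period: counting 7 business days from Tuesday, Jul 14, 2020 (Jul 15, Jul 16, Jul 17, Jul 20, Jul 21, Jul 22, Jul 23, skipping weekends) reaches Thursday, Jul 23, 2020.
The last day of the waiting period: 20 calendar days after Jul 23, 2020 is Aug 12, 2020.
Adding 28 calendar days to Aug 12, 2020 gives Sep 9, 2020, which is the date on which the repair-or-replace obligation becomes due.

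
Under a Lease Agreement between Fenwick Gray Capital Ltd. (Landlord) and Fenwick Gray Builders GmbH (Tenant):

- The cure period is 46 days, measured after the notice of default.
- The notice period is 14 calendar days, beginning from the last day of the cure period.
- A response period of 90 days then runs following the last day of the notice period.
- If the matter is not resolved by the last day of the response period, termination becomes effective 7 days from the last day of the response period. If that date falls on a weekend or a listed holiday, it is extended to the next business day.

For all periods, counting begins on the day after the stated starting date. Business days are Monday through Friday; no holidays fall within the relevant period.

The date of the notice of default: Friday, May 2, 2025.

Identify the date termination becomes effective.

Oct 6, 2025

Adding 46 calendar days to May 2, 2025 gives Jun 17, 2025, which is the last day of the cure period.
Adding 14 calendar days to Jun 17, 2025 gives Jul 1, 2025, which is the last day of the notice period.
The last day of the response period: 90 calendar days after Jul 1, 2025 is Sep 29, 2025.
Adding 7 calendar days to Sep 29, 2025 gives Oct 6, 2025, which is the date termination becomes effective. Oct 6, 2025 is a Monday, so no roll-forward applies.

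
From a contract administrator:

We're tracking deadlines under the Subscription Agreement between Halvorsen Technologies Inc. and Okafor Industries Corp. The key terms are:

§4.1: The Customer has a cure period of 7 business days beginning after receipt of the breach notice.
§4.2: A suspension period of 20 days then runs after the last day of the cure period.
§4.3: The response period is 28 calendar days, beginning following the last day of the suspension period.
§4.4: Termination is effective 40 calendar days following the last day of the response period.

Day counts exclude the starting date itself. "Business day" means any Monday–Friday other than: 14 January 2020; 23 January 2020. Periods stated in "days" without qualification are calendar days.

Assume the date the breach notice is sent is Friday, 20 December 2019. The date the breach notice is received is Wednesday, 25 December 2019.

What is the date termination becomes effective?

The last day of the cure period: counting 7 business days from Wednesday, 25 December 2019 (Dec 26, Dec 27, Dec 30, Dec 31, Jan 1, Jan 2, Jan 3, skipping weekends) reaches Friday, 3 January 2020.
Adding 20 calendar days to 3 January 2020 gives 23 January 2020, which is the last day of the suspension period.
Adding 28 calendar days to 23 January 2020 gives 20 February 2020, which is the last day of the response period.
The date termination becomes effective: 40 calendar days after 20 February 2020 is 31 March 2020.

31 March 2020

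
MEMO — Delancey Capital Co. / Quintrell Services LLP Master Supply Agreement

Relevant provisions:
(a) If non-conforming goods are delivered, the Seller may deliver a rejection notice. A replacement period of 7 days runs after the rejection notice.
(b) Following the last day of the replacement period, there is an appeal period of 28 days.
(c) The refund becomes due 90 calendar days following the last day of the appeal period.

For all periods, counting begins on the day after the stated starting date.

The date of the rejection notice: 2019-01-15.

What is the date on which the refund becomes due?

The last day of the replacement period: 7 calendar days after 2019-01-15 is 2019-01-22.
The last day of the appeal period: 28 calendar days after 2019-01-22 is 2019-02-19.
The date on which the refund becomes due: 2019-02-19 + 90 days = 2019-05-20.

2019-05-20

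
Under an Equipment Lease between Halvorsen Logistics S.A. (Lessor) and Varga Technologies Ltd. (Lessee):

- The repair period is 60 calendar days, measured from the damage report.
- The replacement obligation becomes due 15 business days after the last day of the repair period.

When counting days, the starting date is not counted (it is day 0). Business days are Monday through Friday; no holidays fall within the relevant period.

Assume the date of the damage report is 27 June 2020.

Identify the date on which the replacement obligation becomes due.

16 September 2020

Adding 60 calendar days to 27 June 2020 gives 26 August 2020, which is the last day of the repair period.
The date on which the replacement obligation becomes due: counting 15 business days from Wednesday, 26 August 2020 (Aug 27, Aug 28, Aug 31, Sep 1, …, Sep 14, Sep 15, Sep 16, skipping weekends) reaches Wednesday, 16 September 2020.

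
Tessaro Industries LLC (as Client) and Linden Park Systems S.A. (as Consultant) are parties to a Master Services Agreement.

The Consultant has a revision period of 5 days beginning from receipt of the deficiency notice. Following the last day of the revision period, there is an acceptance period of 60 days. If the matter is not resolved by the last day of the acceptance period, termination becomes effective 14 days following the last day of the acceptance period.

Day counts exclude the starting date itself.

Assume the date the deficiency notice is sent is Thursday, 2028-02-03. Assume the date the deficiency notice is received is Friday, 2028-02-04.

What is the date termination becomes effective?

2028-04-23

The last day of the revision period: 5 calendar days after 2028-02-04 is 2028-02-09.
The last day of the acceptance period: 60 calendar days after 2028-02-09 is 2028-04-09.
The date termination becomes effective: 2028-04-09 + 14 days = 2028-04-23.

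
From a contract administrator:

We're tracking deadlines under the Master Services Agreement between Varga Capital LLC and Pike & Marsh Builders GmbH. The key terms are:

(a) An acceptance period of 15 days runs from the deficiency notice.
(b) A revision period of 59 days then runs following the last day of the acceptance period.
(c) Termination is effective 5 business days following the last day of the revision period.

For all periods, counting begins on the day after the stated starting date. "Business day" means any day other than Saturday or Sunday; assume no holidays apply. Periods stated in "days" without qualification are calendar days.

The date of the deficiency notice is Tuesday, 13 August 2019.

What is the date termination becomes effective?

1 November 2019

The last day of the acceptance period: 15 calendar days after 13 August 2019 is 28 August 2019.
The last day of the revision period: 59 calendar days after 28 August 2019 is 26 October 2019.
From Saturday, 26 October 2019, 5 business days (Oct 28, Oct 29, Oct 30, Oct 31, Nov 1, skipping weekends) brings us to Friday, 1 November 2019, which is the date termination becomes effective.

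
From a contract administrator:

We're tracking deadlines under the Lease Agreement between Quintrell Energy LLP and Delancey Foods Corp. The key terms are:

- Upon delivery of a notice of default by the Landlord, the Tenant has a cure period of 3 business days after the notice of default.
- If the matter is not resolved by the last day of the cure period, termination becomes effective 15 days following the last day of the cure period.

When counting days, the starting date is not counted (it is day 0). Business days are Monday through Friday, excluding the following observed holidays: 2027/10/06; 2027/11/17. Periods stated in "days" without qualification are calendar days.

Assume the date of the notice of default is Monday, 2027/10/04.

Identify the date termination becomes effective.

The last day of the cure period: 3 business days after Monday, 2027/10/04, skipping weekends and the listed holiday on Oct 6 — Oct 5, Oct 7, Oct 8 — lands on Friday, 2027/10/08.
Adding 15 calendar days to 2027/10/08 gives 2027/10/23, which is the date termination becomes effective.

2027/10/23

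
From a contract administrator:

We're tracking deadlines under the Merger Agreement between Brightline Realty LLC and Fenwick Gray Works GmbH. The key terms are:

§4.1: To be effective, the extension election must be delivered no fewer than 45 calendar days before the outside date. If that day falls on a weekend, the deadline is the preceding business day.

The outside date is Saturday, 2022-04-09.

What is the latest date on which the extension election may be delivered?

2022-02-23

2022-04-09 minus 45 days is 2022-02-23. That is a Wednesday, so no adjustment is needed.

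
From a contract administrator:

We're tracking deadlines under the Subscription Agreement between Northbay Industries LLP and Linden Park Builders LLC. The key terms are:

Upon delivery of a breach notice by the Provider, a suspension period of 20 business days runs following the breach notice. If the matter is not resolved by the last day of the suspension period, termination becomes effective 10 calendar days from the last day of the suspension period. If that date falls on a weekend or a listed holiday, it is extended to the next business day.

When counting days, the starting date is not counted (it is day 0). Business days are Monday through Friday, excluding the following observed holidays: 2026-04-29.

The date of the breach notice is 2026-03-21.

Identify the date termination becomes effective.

2026-04-27

From Saturday, 2026-03-21, 20 business days (Mar 23, Mar 24, Mar 25, Mar 26, …, Apr 15, Apr 16, Apr 17, skipping weekends) brings us to Friday, 2026-04-17, which is the last day of the suspension period.
The date termination becomes effective: 2026-04-17 + 10 days = 2026-04-27. 2026-04-27 is a Monday and is not a listed holiday, so no roll-forward applies.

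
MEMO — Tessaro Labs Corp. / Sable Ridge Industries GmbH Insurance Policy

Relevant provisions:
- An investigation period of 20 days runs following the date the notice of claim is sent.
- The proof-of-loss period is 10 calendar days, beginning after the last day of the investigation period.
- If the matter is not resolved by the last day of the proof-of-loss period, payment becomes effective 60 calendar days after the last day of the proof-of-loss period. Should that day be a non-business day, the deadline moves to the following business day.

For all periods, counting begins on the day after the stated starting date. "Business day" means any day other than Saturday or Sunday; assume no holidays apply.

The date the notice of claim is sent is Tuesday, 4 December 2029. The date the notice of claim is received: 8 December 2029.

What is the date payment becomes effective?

4 March 2030

Adding 20 calendar days to 4 December 2029 gives 24 December 2029, which is the last day of the investigation period.
The last day of the proof-of-loss period: 24 December 2029 + 10 days = 3 January 2030.
Adding 60 calendar days to 3 January 2030 gives 4 March 2030, which is the date payment becomes effective. 4 March 2030 is a Monday, so no roll-forward applies.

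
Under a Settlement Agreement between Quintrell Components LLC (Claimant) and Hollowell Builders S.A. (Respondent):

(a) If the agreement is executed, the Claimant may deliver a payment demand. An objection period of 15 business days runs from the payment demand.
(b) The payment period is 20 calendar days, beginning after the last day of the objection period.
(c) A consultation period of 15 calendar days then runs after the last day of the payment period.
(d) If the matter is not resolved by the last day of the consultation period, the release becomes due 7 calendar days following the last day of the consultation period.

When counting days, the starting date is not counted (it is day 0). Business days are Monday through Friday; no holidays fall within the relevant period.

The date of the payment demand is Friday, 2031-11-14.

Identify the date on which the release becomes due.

The last day of the objection period: counting 15 business days from Friday, 2031-11-14 (Nov 17, Nov 18, Nov 19, Nov 20, …, Dec 3, Dec 4, Dec 5, skipping weekends) reaches Friday, 2031-12-05.
Adding 20 calendar days to 2031-12-05 gives 2031-12-25, which is the last day of the payment period.
Adding 15 calendar days to 2031-12-25 gives 2032-01-09, which is the last day of the consultation period.
The date on which the release becomes due: 2032-01-09 + 7 days = 2032-01-16.

2032-01-16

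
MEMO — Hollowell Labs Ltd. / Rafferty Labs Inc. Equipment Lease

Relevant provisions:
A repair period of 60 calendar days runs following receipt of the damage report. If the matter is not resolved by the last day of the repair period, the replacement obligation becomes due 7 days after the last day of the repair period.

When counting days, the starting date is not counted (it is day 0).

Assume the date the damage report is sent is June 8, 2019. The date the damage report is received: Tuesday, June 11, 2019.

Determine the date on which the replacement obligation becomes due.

Adding 60 calendar days to June 11, 2019 gives August 10, 2019, which is the last day of the repair period.
The date on which the replacement obligation becomes due: 7 calendar days after August 10, 2019 is August 17, 2019.

August 17, 2019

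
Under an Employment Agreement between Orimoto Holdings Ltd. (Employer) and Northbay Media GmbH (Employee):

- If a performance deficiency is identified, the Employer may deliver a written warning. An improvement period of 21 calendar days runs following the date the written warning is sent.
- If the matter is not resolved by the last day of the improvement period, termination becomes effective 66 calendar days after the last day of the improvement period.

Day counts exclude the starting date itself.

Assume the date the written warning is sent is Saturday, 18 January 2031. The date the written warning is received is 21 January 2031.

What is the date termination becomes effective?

15 April 2031

The last day of the improvement period: 21 calendar days after 18 January 2031 is 8 February 2031.
Adding 66 calendar days to 8 February 2031 gives 15 April 2031, which is the date termination becomes effective.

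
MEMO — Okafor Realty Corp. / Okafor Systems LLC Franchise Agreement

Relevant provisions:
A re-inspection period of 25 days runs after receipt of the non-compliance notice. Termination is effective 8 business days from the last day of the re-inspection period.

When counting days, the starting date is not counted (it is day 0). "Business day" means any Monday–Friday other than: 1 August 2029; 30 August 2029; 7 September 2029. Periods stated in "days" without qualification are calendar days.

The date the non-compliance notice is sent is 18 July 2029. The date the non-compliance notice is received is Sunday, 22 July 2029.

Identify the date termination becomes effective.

The last day of the re-inspection period: 25 calendar days after 22 July 2029 is 16 August 2029.
The date termination becomes effective: 8 business days after Thursday, 16 August 2029, skipping weekends — Aug 17, Aug 20, Aug 21, Aug 22, Aug 23, Aug 24, Aug 27, Aug 28 — lands on Tuesday, 28 August 2029.

28 August 2029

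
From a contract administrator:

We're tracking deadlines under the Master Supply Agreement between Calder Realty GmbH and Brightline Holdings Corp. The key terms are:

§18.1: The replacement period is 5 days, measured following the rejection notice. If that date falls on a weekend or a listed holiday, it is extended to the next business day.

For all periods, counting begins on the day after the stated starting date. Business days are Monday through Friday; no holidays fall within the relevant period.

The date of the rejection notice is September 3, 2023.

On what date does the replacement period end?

September 8, 2023

The last day of the replacement period: 5 calendar days after September 3, 2023 is September 8, 2023. September 8, 2023 is a Friday, so no roll-forward applies.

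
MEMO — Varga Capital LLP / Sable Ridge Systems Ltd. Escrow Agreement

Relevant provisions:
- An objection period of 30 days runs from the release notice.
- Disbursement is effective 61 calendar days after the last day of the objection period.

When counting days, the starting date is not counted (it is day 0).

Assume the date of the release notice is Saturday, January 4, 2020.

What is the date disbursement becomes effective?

Adding 30 calendar days to January 4, 2020 gives February 3, 2020, which is the last day of the objection period.
The date disbursement becomes effective: 61 calendar days after February 3, 2020 is April 4, 2020.

April 4, 2020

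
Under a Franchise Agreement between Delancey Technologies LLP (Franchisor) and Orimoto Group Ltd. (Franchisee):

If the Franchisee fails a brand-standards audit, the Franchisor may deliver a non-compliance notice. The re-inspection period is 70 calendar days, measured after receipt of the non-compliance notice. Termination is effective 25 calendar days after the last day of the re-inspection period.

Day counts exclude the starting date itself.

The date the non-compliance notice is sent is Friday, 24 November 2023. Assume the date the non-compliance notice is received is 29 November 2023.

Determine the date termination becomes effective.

3 March 2024

The last day of the re-inspection period: 70 calendar days after 29 November 2023 is 7 February 2024.
The date termination becomes effective: 25 calendar days after 7 February 2024 is 3 March 2024.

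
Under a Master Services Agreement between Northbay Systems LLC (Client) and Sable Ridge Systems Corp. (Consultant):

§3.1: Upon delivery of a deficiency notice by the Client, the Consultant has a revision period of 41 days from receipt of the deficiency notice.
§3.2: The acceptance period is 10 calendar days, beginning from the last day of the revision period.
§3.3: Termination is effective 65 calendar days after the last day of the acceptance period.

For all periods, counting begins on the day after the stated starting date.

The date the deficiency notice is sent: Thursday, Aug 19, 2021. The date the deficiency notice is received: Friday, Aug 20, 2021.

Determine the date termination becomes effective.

The last day of the revision period: Aug 20, 2021 + 41 days = Sep 30, 2021.
The last day of the acceptance period: Sep 30, 2021 + 10 days = Oct 10, 2021.
Adding 65 calendar days to Oct 10, 2021 gives Dec 14, 2021, which is the date termination becomes effective.

Dec 14, 2021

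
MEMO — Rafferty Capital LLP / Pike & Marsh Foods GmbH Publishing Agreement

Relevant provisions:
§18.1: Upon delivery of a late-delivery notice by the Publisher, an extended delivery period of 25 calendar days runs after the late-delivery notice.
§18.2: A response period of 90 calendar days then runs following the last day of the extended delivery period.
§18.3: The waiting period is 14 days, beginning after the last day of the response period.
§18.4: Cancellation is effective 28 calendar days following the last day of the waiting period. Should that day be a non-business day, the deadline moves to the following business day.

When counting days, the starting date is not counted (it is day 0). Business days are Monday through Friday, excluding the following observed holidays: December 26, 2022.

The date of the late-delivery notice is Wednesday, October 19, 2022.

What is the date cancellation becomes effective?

The last day of the extended delivery period: 25 calendar days after October 19, 2022 is November 13, 2022.
The last day of the response period: 90 calendar days after November 13, 2022 is February 11, 2023.
The last day of the waiting period: February 11, 2023 + 14 days = February 25, 2023.
Adding 28 calendar days to February 25, 2023 gives March 25, 2023, which is the date cancellation becomes effective. That falls on a Saturday, so it rolls to the next business day, Monday, March 27, 2023.

March 27, 2023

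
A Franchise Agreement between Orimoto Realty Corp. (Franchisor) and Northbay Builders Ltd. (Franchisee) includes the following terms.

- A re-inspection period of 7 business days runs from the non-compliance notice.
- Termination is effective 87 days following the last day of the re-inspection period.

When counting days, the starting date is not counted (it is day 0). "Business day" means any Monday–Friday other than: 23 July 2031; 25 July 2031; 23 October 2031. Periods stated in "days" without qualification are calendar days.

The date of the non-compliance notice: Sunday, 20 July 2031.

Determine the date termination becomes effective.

26 October 2031

The last day of the re-inspection period: counting 7 business days from Sunday, 20 July 2031 (Jul 21, Jul 22, Jul 24, Jul 28, Jul 29, Jul 30, Jul 31, skipping weekends and the listed holidays on Jul 23, Jul 25) reaches Thursday, 31 July 2031.
The date termination becomes effective: 31 July 2031 + 87 days = 26 October 2031.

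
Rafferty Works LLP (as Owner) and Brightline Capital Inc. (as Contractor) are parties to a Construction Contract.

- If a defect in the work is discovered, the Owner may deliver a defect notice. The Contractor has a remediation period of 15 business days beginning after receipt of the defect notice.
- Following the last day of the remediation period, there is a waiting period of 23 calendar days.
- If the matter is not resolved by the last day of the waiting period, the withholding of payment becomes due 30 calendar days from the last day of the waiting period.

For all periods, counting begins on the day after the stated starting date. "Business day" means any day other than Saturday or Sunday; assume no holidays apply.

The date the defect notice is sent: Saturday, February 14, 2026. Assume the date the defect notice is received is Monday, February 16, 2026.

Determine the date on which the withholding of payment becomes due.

May 1, 2026

From Monday, February 16, 2026, 15 business days (Feb 17, Feb 18, Feb 19, Feb 20, …, Mar 5, Mar 6, Mar 9, skipping weekends) brings us to Monday, March 9, 2026, which is the last day of the remediation period.
The last day of the waiting period: 23 calendar days after March 9, 2026 is April 1, 2026.
The date on which the withholding of payment becomes due: April 1, 2026 + 30 days = May 1, 2026.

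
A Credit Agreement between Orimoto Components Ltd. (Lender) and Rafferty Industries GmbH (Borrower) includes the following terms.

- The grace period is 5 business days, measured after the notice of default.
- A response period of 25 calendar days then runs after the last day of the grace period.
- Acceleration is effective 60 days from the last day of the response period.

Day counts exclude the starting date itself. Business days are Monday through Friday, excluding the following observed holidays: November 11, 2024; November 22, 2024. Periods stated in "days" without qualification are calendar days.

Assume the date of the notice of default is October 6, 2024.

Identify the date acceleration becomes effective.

January 4, 2025

The last day of the grace period: 5 business days after Sunday, October 6, 2024, skipping weekends — Oct 7, Oct 8, Oct 9, Oct 10, Oct 11 — lands on Friday, October 11, 2024.
The last day of the response period: 25 calendar days after October 11, 2024 is November 5, 2024.
The date acceleration becomes effective: 60 calendar days after November 5, 2024 is January 4, 2025.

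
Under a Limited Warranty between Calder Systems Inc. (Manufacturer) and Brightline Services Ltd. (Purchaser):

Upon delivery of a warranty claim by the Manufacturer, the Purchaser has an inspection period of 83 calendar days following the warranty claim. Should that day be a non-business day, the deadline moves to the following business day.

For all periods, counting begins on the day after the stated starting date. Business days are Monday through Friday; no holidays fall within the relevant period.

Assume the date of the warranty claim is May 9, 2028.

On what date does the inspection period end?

July 31, 2028

The last day of the inspection period: 83 calendar days after May 9, 2028 is July 31, 2028. July 31, 2028 is a Monday, so no roll-forward applies.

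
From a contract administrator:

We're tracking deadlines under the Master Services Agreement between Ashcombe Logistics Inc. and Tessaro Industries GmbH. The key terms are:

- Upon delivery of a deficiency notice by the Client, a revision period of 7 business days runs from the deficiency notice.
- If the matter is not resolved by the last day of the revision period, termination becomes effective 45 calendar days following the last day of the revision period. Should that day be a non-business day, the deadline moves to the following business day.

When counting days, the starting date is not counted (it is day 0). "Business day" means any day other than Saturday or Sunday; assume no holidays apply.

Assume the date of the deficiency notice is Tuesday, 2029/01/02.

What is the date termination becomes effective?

2029/02/26

From Tuesday, 2029/01/02, 7 business days (Jan 3, Jan 4, Jan 5, Jan 8, Jan 9, Jan 10, Jan 11, skipping weekends) brings us to Thursday, 2029/01/11, which is the last day of the revision period.
Adding 45 calendar days to 2029/01/11 gives 2029/02/25, which is the date termination becomes effective. That falls on a Sunday, so it rolls to the next business day, Monday, 2029/02/26.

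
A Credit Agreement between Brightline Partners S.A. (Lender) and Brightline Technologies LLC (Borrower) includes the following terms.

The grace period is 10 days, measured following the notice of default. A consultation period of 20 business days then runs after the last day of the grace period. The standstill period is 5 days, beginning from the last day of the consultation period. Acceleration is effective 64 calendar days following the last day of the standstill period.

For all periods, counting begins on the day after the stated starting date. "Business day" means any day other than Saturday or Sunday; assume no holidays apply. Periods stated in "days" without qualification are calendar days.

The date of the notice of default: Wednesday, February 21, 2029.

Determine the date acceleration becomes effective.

Adding 10 calendar days to February 21, 2029 gives March 3, 2029, which is the last day of the grace period.
The last day of the consultation period: counting 20 business days from Saturday, March 3, 2029 (Mar 5, Mar 6, Mar 7, Mar 8, …, Mar 28, Mar 29, Mar 30, skipping weekends) reaches Friday, March 30, 2029.
The last day of the standstill period: 5 calendar days after March 30, 2029 is April 4, 2029.
Adding 64 calendar days to April 4, 2029 gives June 7, 2029, which is the date acceleration becomes effective.

June 7, 2029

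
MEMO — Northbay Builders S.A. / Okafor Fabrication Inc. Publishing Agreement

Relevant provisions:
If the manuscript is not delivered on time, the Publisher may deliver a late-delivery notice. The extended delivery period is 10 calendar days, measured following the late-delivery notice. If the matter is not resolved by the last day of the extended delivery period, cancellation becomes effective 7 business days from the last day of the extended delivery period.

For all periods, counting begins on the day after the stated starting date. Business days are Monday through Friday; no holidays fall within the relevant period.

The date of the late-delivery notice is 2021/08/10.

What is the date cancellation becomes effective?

2021/08/31

Adding 10 calendar days to 2021/08/10 gives 2021/08/20, which is the last day of the extended delivery period.
The date cancellation becomes effective: 7 business days after Friday, 2021/08/20, skipping weekends — Aug 23, Aug 24, Aug 25, Aug 26, Aug 27, Aug 30, Aug 31 — lands on Tuesday, 2021/08/31.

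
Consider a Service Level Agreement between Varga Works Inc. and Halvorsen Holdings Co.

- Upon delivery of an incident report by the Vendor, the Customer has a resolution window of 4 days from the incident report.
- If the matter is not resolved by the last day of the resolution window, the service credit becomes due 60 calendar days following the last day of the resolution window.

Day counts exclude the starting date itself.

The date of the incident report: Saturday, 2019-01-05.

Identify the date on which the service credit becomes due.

Adding 4 calendar days to 2019-01-05 gives 2019-01-09, which is the last day of the resolution window.
The date on which the service credit becomes due: 60 calendar days after 2019-01-09 is 2019-03-10.

2019-03-10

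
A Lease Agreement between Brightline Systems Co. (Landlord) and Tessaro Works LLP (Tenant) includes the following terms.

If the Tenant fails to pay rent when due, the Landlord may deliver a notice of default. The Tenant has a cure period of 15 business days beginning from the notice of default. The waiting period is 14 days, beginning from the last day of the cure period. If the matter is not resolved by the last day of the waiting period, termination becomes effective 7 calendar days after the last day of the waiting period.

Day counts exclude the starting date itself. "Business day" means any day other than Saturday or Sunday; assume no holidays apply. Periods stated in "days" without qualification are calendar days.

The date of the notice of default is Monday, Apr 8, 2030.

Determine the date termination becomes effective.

May 20, 2030

The last day of the cure period: counting 15 business days from Monday, Apr 8, 2030 (Apr 9, Apr 10, Apr 11, Apr 12, …, Apr 25, Apr 26, Apr 29, skipping weekends) reaches Monday, Apr 29, 2030.
The last day of the waiting period: Apr 29, 2030 + 14 days = May 13, 2030.
The date termination becomes effective: 7 calendar days after May 13, 2030 is May 20, 2030.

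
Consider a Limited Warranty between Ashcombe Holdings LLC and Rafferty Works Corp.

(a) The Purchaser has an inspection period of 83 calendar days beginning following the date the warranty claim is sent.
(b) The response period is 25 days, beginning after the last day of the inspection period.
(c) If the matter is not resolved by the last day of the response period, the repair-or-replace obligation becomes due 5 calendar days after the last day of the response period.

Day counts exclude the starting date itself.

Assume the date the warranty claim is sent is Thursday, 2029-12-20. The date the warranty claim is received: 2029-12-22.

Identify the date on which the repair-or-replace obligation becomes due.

2030-04-12

Adding 83 calendar days to 2029-12-20 gives 2030-03-13, which is the last day of the inspection period.
Adding 25 calendar days to 2030-03-13 gives 2030-04-07, which is the last day of the response period.
Adding 5 calendar days to 2030-04-07 gives 2030-04-12, which is the date on which the repair-or-replace obligation becomes due.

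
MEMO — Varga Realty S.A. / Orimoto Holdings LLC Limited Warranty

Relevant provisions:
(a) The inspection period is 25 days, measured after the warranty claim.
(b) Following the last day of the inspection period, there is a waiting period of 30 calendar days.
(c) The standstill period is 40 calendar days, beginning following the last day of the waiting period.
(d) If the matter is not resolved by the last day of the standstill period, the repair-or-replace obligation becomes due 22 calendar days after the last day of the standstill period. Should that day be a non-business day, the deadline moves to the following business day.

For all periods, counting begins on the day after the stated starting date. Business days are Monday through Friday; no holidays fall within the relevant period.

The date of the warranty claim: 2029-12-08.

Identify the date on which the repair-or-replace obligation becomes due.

2030-04-04

The last day of the inspection period: 2029-12-08 + 25 days = 2030-01-02.
Adding 30 calendar days to 2030-01-02 gives 2030-02-01, which is the last day of the waiting period.
The last day of the standstill period: 2030-02-01 + 40 days = 2030-03-13.
Adding 22 calendar days to 2030-03-13 gives 2030-04-04, which is the date on which the repair-or-replace obligation becomes due. 2030-04-04 is a Thursday, so no roll-forward applies.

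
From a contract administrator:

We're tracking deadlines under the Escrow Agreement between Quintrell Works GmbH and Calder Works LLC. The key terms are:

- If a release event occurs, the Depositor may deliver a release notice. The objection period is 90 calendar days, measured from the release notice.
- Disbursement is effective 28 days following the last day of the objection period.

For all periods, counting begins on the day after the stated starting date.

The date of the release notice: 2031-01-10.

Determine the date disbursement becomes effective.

2031-05-08

The last day of the objection period: 2031-01-10 + 90 days = 2031-04-10.
Adding 28 calendar days to 2031-04-10 gives 2031-05-08, which is the date disbursement becomes effective.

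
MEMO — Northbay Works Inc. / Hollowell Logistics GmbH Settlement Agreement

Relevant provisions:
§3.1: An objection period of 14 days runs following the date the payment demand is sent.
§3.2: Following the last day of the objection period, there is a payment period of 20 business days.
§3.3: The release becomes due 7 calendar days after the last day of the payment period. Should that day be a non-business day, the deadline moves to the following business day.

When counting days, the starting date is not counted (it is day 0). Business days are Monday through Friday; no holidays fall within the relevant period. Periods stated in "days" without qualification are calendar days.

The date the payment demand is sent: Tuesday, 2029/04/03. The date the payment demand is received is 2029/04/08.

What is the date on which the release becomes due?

2029/05/22

Adding 14 calendar days to 2029/04/03 gives 2029/04/17, which is the last day of the objection period.
The last day of the payment period: 20 business days after Tuesday, 2029/04/17, skipping weekends — Apr 18, Apr 19, Apr 20, Apr 23, …, May 11, May 14, May 15 — lands on Tuesday, 2029/05/15.
The date on which the release becomes due: 2029/05/15 + 7 days = 2029/05/22. 2029/05/22 is a Tuesday, so no roll-forward applies.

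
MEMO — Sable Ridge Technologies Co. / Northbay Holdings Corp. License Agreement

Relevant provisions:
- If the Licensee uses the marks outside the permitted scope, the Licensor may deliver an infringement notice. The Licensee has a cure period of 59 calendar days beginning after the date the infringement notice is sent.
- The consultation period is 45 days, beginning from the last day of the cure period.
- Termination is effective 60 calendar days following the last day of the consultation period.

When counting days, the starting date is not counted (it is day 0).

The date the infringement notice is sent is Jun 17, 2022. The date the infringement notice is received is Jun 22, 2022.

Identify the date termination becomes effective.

Nov 28, 2022

The last day of the cure period: Jun 17, 2022 + 59 days = Aug 15, 2022.
The last day of the consultation period: 45 calendar days after Aug 15, 2022 is Sep 29, 2022.
Adding 60 calendar days to Sep 29, 2022 gives Nov 28, 2022, which is the date termination becomes effective.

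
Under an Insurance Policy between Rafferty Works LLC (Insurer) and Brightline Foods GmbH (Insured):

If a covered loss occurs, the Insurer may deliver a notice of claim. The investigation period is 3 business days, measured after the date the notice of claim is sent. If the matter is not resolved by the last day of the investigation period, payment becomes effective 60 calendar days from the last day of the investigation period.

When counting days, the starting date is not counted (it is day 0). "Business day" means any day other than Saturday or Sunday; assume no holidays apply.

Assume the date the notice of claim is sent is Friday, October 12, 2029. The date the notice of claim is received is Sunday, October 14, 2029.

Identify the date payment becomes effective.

December 16, 2029

The last day of the investigation period: counting 3 business days from Friday, October 12, 2029 (Oct 15, Oct 16, Oct 17, skipping weekends) reaches Wednesday, October 17, 2029.
Adding 60 calendar days to October 17, 2029 gives December 16, 2029, which is the date payment becomes effective.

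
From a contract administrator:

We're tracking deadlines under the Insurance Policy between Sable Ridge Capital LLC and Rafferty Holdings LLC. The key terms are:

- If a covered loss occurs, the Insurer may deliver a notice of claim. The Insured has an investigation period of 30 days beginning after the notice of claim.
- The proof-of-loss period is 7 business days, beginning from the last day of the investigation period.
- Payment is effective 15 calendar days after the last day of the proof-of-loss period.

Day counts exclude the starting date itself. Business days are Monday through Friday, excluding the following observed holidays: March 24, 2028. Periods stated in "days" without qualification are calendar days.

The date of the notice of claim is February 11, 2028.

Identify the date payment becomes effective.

The last day of the investigation period: 30 calendar days after February 11, 2028 is March 12, 2028.
From Sunday, March 12, 2028, 7 business days (Mar 13, Mar 14, Mar 15, Mar 16, Mar 17, Mar 20, Mar 21, skipping weekends) brings us to Tuesday, March 21, 2028, which is the last day of the proof-of-loss period.
The date payment becomes effective: 15 calendar days after March 21, 2028 is April 5, 2028.

April 5, 2028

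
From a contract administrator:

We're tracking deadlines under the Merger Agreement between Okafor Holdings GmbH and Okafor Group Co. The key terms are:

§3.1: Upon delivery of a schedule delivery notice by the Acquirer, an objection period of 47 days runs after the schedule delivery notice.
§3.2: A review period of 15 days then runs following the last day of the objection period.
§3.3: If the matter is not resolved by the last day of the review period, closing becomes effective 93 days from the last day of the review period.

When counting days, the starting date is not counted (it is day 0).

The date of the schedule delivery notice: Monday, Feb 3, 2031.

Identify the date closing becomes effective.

Jul 8, 2031

Adding 47 calendar days to Feb 3, 2031 gives Mar 22, 2031, which is the last day of the objection period.
The last day of the review period: 15 calendar days after Mar 22, 2031 is Apr 6, 2031.
Adding 93 calendar days to Apr 6, 2031 gives Jul 8, 2031, which is the date closing becomes effective.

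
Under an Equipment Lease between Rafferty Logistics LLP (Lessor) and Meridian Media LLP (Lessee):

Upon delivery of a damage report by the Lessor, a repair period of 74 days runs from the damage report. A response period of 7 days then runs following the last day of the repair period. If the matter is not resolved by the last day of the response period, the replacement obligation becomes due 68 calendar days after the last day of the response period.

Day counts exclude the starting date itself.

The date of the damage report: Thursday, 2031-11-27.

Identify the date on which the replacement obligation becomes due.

Adding 74 calendar days to 2031-11-27 gives 2032-02-09, which is the last day of the repair period.
The last day of the response period: 7 calendar days after 2032-02-09 is 2032-02-16.
The date on which the replacement obligation becomes due: 68 calendar days after 2032-02-16 is 2032-04-24.

2032-04-24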